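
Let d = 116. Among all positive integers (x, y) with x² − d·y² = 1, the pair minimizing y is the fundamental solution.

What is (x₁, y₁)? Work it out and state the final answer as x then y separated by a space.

9801 910

[10; 1,3,2,1,4,1,2,3,1,20] for √116; ℓ=10 ⇒ convergent index 9
step 0: (10, 1)  from 10·(1,0) + (0,1)
…
step 2: (43, 4)  from 3·(11,1) + (10,1)
…
step 4: (140, 13)  from 1·(97,9) + (43,4)
step 5: (657, 61)  from 4·(140,13) + (97,9)
…
step 8: (7550, 701)  from 3·(2251,209) + (797,74)
step 9: (9801, 910)  from 1·(7550,701) + (2251,209)
fundamental: x₁=9801, y₁=910  (since 96059601 − 116·828100 = 1)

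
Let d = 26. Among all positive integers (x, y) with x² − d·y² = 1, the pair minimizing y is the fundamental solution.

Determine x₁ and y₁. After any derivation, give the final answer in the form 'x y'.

51 10

d=26: √d = [5; 10] (ℓ=1, odd), read p_1/q_1
i=0: a=5 ⇒ p=5, q=1
i=1: a=10 ⇒ p=51, q=10
(x₁, y₁) = (51, 10);  51² − 26·10² = 1 ✓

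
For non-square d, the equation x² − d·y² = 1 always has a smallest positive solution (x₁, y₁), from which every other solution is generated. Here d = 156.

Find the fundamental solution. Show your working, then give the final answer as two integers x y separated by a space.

[12; 2,24] for √156; ℓ=2 ⇒ convergent index 1
k=0  a_k=12  p_k/q_k = 12/1
k=1  a_k=2  p_k/q_k = 25/2
fundamental: x₁=25, y₁=2  (since 625 − 156·4 = 1)

25 2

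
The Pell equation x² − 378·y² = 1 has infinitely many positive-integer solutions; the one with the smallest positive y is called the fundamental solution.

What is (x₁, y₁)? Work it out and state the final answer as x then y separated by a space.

8749 450

[19; 2,3,1,4,1,3,2,38] for √378; ℓ=8 ⇒ convergent index 7
i=0: a=19 ⇒ p=19, q=1
i=1: a=2 ⇒ p=39, q=2
i=2: a=3 ⇒ p=136, q=7
i=3: a=1 ⇒ p=175, q=9
…
i=5: a=1 ⇒ p=1011, q=52
i=6: a=3 ⇒ p=3869, q=199
i=7: a=2 ⇒ p=8749, q=450
fundamental: x₁=8749, y₁=450  (since 76545001 − 378·202500 = 1)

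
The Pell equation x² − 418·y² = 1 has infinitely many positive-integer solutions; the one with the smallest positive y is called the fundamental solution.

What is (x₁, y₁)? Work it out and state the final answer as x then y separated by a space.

33857 1656

√418 = [20; 2,4,20,4,2,40, …], period ℓ=6 (even) → k=5
i=0: a=20 ⇒ p=20, q=1
…
i=4: a=4 ⇒ p=15068, q=737
i=5: a=2 ⇒ p=33857, q=1656
(x₁, y₁) = (33857, 1656);  33857² − 418·1656² = 1 ✓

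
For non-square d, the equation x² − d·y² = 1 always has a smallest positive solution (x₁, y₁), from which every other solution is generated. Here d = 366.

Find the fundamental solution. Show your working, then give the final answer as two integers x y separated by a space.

d=366: √d = [19; 7,1,1,1,2,12,2,1,1,1,7,38] (ℓ=12, even), read p_11/q_11
i=0: a=19 ⇒ p=19, q=1
i=1: a=7 ⇒ p=134, q=7
…
i=3: a=1 ⇒ p=287, q=15
…
i=8: a=1 ⇒ p=44499, q=2326
…
i=10: a=1 ⇒ p=119053, q=6223
i=11: a=7 ⇒ p=907925, q=47458
(x₁, y₁) = (907925, 47458);  907925² − 366·47458² = 1 ✓

907925 47458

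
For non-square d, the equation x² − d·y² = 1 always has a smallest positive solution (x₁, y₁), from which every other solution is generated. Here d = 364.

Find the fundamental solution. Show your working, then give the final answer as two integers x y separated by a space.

4954951 259710

√364 → a₀=19, period (12,1,2,3,1,8,1,3,2,1,12,38); ℓ=12 even so k=11
i=0: a=19 ⇒ p=19, q=1
…
i=5: a=1 ⇒ p=3148, q=165
…
i=10: a=1 ⇒ p=390371, q=20461
i=11: a=12 ⇒ p=4954951, q=259710
(x₁, y₁) = (4954951, 259710);  4954951² − 364·259710² = 1 ✓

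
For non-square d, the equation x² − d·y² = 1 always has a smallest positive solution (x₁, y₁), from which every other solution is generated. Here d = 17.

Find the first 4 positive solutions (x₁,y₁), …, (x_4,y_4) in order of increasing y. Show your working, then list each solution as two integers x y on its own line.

d=17: √d = [4; 8] (ℓ=1, odd), read p_1/q_1
k=0  a_k=4  p_k/q_k = 4/1
k=1  a_k=8  p_k/q_k = 33/8
→ (33, 8).  Check: 33²=1089, 17·8²=1088, difference 1.
k=2:  x_2 = 33·33+17·8·8 = 2177,  y_2 = 33·8+8·33 = 528
k=3:  x_3 = 33·2177+17·8·528 = 143649,  y_3 = 33·528+8·2177 = 34840
k=4:  x_4 = 33·143649+17·8·34840 = 9478657,  y_4 = 33·34840+8·143649 = 2298912

33 8
2177 528
143649 34840
9478657 2298912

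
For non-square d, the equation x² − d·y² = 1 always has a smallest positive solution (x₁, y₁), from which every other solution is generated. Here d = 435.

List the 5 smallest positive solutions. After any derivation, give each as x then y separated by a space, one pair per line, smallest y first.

d=435: √d = [20; 1,5,1,40] (ℓ=4, even), read p_3/q_3
a_0=20:  p_0=20·1+0=20,  q_0=20·0+1=1
a_1=1:  p_1=1·20+1=21,  q_1=1·1+0=1
a_2=5:  p_2=5·21+20=125,  q_2=5·1+1=6
a_3=1:  p_3=1·125+21=146,  q_3=1·6+1=7
(x₁, y₁) = (146, 7);  146² − 435·7² = 1 ✓
(x_2, y_2) = (146·146 + 435·7·7, 146·7 + 7·146) = (42631, 2044)
(x_3, y_3) = (146·42631 + 435·7·2044, 146·2044 + 7·42631) = (12448106, 596841)
(x_4, y_4) = (146·12448106 + 435·7·596841, 146·596841 + 7·12448106) = (3634804321, 174275528)
(x_5, y_5) = (146·3634804321 + 435·7·174275528, 146·174275528 + 7·3634804321) = (1061350413626, 50887857335)

146 7
42631 2044
12448106 596841
3634804321 174275528
1061350413626 50887857335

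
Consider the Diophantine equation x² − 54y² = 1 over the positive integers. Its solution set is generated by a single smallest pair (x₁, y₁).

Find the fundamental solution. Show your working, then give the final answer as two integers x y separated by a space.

485 66

[7; 2,1,6,1,2,14] for √54; ℓ=6 ⇒ convergent index 5
i=0: a=7 ⇒ p=7, q=1
…
i=2: a=1 ⇒ p=22, q=3
i=3: a=6 ⇒ p=147, q=20
i=4: a=1 ⇒ p=169, q=23
i=5: a=2 ⇒ p=485, q=66
(x₁, y₁) = (485, 66);  485² − 54·66² = 1 ✓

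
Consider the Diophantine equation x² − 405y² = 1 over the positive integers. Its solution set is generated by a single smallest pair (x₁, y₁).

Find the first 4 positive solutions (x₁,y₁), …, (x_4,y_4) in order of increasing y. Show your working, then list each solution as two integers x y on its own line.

161 8
51841 2576
16692641 829464
5374978561 267084832

√405 = [20; 8,40, …], period ℓ=2 (even) → k=1
a_0=20:  p_0=20·1+0=20,  q_0=20·0+1=1
a_1=8:  p_1=8·20+1=161,  q_1=8·1+0=8
fundamental: x₁=161, y₁=8  (since 25921 − 405·64 = 1)
(x_2, y_2) = (161·161 + 405·8·8, 161·8 + 8·161) = (51841, 2576)
(x_3, y_3) = (161·51841 + 405·8·2576, 161·2576 + 8·51841) = (16692641, 829464)
(x_4, y_4) = (161·16692641 + 405·8·829464, 161·829464 + 8·16692641) = (5374978561, 267084832)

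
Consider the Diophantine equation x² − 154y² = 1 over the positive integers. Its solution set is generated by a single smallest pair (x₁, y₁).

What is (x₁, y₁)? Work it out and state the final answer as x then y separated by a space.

21295 1716

[12; 2,2,3,1,2,1,3,2,2,24] for √154; ℓ=10 ⇒ convergent index 9
step 0: (12, 1)  from 12·(1,0) + (0,1)
…
step 2: (62, 5)  from 2·(25,2) + (12,1)
…
step 4: (273, 22)  from 1·(211,17) + (62,5)
step 5: (757, 61)  from 2·(273,22) + (211,17)
step 6: (1030, 83)  from 1·(757,61) + (273,22)
step 7: (3847, 310)  from 3·(1030,83) + (757,61)
step 8: (8724, 703)  from 2·(3847,310) + (1030,83)
step 9: (21295, 1716)  from 2·(8724,703) + (3847,310)
→ (21295, 1716).  Check: 21295²=453477025, 154·1716²=453477024, difference 1.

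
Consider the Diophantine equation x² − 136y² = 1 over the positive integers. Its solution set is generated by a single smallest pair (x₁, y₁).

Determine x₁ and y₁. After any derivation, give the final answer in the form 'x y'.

d=136: √d = [11; 1,1,1,22] (ℓ=4, even), read p_3/q_3
a_0=11:  p_0=11·1+0=11,  q_0=11·0+1=1
a_1=1:  p_1=1·11+1=12,  q_1=1·1+0=1
a_2=1:  p_2=1·12+11=23,  q_2=1·1+1=2
a_3=1:  p_3=1·23+12=35,  q_3=1·2+1=3
(x₁, y₁) = (35, 3);  35² − 136·3² = 1 ✓

35 3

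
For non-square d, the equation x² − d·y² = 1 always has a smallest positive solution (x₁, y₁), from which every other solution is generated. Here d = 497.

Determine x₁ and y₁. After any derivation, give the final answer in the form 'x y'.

[22; 3,2,2,5,6,5,2,2,3,44] for √497; ℓ=10 ⇒ convergent index 9
a_0=22:  p_0=22·1+0=22,  q_0=22·0+1=1
a_1=3:  p_1=3·22+1=67,  q_1=3·1+0=3
a_2=2:  p_2=2·67+22=156,  q_2=2·3+1=7
…
a_4=5:  p_4=5·379+156=2051,  q_4=5·17+7=92
…
a_8=2:  p_8=2·143637+65476=352750,  q_8=2·6443+2937=15823
a_9=3:  p_9=3·352750+143637=1201887,  q_9=3·15823+6443=53912
(x₁, y₁) = (1201887, 53912);  1201887² − 497·53912² = 1 ✓

1201887 53912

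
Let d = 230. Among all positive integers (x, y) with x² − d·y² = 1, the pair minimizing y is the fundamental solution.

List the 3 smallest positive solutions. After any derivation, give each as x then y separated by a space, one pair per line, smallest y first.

91 6
16561 1092
3014011 198738

√230 → a₀=15, period (6,30); ℓ=2 even so k=1
step 0: (15, 1)  from 15·(1,0) + (0,1)
step 1: (91, 6)  from 6·(15,1) + (1,0)
→ (91, 6).  Check: 91²=8281, 230·6²=8280, difference 1.
(91+6√230)^2 = 16561 + 1092√230
(91+6√230)^3 = 3014011 + 198738√230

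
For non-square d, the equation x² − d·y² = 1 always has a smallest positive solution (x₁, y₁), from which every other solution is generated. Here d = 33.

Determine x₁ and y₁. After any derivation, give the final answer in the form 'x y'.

[5; 1,2,1,10] for √33; ℓ=4 ⇒ convergent index 3
a_0=5:  p_0=5·1+0=5,  q_0=5·0+1=1
…
a_2=2:  p_2=2·6+5=17,  q_2=2·1+1=3
a_3=1:  p_3=1·17+6=23,  q_3=1·3+1=4
fundamental: x₁=23, y₁=4  (since 529 − 33·16 = 1)

23 4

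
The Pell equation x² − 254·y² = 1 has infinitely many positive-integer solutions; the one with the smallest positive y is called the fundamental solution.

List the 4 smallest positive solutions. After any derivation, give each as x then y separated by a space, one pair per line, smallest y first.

√254 = [15; 1,14,1,30, …], period ℓ=4 (even) → k=3
a_0=15:  p_0=15·1+0=15,  q_0=15·0+1=1
a_1=1:  p_1=1·15+1=16,  q_1=1·1+0=1
a_2=14:  p_2=14·16+15=239,  q_2=14·1+1=15
a_3=1:  p_3=1·239+16=255,  q_3=1·15+1=16
→ (255, 16).  Check: 255²=65025, 254·16²=65024, difference 1.
n=2: (255,16)∘(255,16) = (255·255+254·16·16, 255·16+16·255) = (130049,8160)
n=3: (130049,8160)∘(255,16) = (255·130049+254·16·8160, 255·8160+16·130049) = (66324735,4161584)
n=4: (66324735,4161584)∘(255,16) = (255·66324735+254·16·4161584, 255·4161584+16·66324735) = (33825484801,2122399680)

255 16
130049 8160
66324735 4161584
33825484801 2122399680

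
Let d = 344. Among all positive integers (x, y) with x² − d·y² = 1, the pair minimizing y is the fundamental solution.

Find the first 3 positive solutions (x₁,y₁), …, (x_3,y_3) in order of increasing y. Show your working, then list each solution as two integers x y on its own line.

√344 = [18; 1,1,4,1,3,1,4,1,1,36, …], period ℓ=10 (even) → k=9
k=0  a_k=18  p_k/q_k = 18/1
k=1  a_k=1  p_k/q_k = 19/1
k=2  a_k=1  p_k/q_k = 37/2
k=3  a_k=4  p_k/q_k = 167/9
k=4  a_k=1  p_k/q_k = 204/11
k=5  a_k=3  p_k/q_k = 779/42
k=6  a_k=1  p_k/q_k = 983/53
k=7  a_k=4  p_k/q_k = 4711/254
k=8  a_k=1  p_k/q_k = 5694/307
k=9  a_k=1  p_k/q_k = 10405/561
fundamental: x₁=10405, y₁=561  (since 108264025 − 344·314721 = 1)
(x_2, y_2) = (10405·10405 + 344·561·561, 10405·561 + 561·10405) = (216528049, 11674410)
(x_3, y_3) = (10405·216528049 + 344·561·11674410, 10405·11674410 + 561·216528049) = (4505948689285, 242944471539)

10405 561
216528049 11674410
4505948689285 242944471539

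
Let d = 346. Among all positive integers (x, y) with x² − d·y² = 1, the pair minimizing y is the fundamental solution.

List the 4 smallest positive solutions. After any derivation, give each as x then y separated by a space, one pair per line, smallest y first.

√346 → a₀=18, period (1,1,1,1,36); ℓ=5 odd so k=9
a_0=18:  p_0=18·1+0=18,  q_0=18·0+1=1
a_1=1:  p_1=1·18+1=19,  q_1=1·1+0=1
a_2=1:  p_2=1·19+18=37,  q_2=1·1+1=2
…
a_4=1:  p_4=1·56+37=93,  q_4=1·3+2=5
a_5=36:  p_5=36·93+56=3404,  q_5=36·5+3=183
a_6=1:  p_6=1·3404+93=3497,  q_6=1·183+5=188
a_7=1:  p_7=1·3497+3404=6901,  q_7=1·188+183=371
a_8=1:  p_8=1·6901+3497=10398,  q_8=1·371+188=559
a_9=1:  p_9=1·10398+6901=17299,  q_9=1·559+371=930
(x₁, y₁) = (17299, 930);  17299² − 346·930² = 1 ✓
(x_2, y_2) = (17299·17299 + 346·930·930, 17299·930 + 930·17299) = (598510801, 32176140)
(x_3, y_3) = (17299·598510801 + 346·930·32176140, 17299·32176140 + 930·598510801) = (20707276675699, 1113230090790)
(x_4, y_4) = (17299·20707276675699 + 346·930·1113230090790, 17299·1113230090790 + 930·20707276675699) = (716430357827323201, 38515534648976280)

17299 930
598510801 32176140
20707276675699 1113230090790
716430357827323201 38515534648976280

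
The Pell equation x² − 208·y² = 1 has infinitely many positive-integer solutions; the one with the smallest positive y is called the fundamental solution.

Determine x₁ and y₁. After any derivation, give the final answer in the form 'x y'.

d=208: √d = [14; 2,2,1,2,2,28] (ℓ=6, even), read p_5/q_5
step 0: (14, 1)  from 14·(1,0) + (0,1)
…
step 2: (72, 5)  from 2·(29,2) + (14,1)
step 3: (101, 7)  from 1·(72,5) + (29,2)
step 4: (274, 19)  from 2·(101,7) + (72,5)
step 5: (649, 45)  from 2·(274,19) + (101,7)
→ (649, 45).  Check: 649²=421201, 208·45²=421200, difference 1.

649 45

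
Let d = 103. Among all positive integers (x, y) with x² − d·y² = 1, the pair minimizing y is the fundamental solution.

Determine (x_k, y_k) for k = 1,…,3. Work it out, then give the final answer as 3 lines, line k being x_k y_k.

227528 22419
103537981567 10201900464
47115579739725224 4642436017523565

√103 = [10; 6,1,2,1,1,9,1,1,2,1,6,20, …], period ℓ=12 (even) → k=11
a_0=10:  p_0=10·1+0=10,  q_0=10·0+1=1
…
a_4=1:  p_4=1·203+71=274,  q_4=1·20+7=27
…
a_6=9:  p_6=9·477+274=4567,  q_6=9·47+27=450
a_7=1:  p_7=1·4567+477=5044,  q_7=1·450+47=497
…
a_9=2:  p_9=2·9611+5044=24266,  q_9=2·947+497=2391
a_10=1:  p_10=1·24266+9611=33877,  q_10=1·2391+947=3338
a_11=6:  p_11=6·33877+24266=227528,  q_11=6·3338+2391=22419
fundamental: x₁=227528, y₁=22419  (since 51768990784 − 103·502611561 = 1)
(227528+22419√103)^2 = 103537981567 + 10201900464√103
(227528+22419√103)^3 = 47115579739725224 + 4642436017523565√103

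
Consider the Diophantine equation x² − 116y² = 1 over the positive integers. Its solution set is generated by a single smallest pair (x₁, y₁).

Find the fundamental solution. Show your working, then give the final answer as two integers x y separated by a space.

9801 910

[10; 1,3,2,1,4,1,2,3,1,20] for √116; ℓ=10 ⇒ convergent index 9
step 0: (10, 1)  from 10·(1,0) + (0,1)
…
step 3: (97, 9)  from 2·(43,4) + (11,1)
step 4: (140, 13)  from 1·(97,9) + (43,4)
step 5: (657, 61)  from 4·(140,13) + (97,9)
step 6: (797, 74)  from 1·(657,61) + (140,13)
…
step 8: (7550, 701)  from 3·(2251,209) + (797,74)
step 9: (9801, 910)  from 1·(7550,701) + (2251,209)
(x₁, y₁) = (9801, 910);  9801² − 116·910² = 1 ✓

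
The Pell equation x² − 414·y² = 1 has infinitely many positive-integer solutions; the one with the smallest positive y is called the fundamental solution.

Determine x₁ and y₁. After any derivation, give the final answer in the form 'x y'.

24335 1196

d=414: √d = [20; 2,1,7,2,7,1,2,40] (ℓ=8, even), read p_7/q_7
step 0: (20, 1)  from 20·(1,0) + (0,1)
step 1: (41, 2)  from 2·(20,1) + (1,0)
step 2: (61, 3)  from 1·(41,2) + (20,1)
…
step 4: (997, 49)  from 2·(468,23) + (61,3)
step 5: (7447, 366)  from 7·(997,49) + (468,23)
step 6: (8444, 415)  from 1·(7447,366) + (997,49)
step 7: (24335, 1196)  from 2·(8444,415) + (7447,366)
fundamental: x₁=24335, y₁=1196  (since 592192225 − 414·1430416 = 1)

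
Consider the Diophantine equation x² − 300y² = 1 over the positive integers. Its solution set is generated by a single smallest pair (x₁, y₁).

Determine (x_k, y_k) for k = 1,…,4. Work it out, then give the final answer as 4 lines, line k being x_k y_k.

d=300: √d = [17; 3,8,3,34] (ℓ=4, even), read p_3/q_3
i=0: a=17 ⇒ p=17, q=1
…
i=2: a=8 ⇒ p=433, q=25
i=3: a=3 ⇒ p=1351, q=78
→ (1351, 78).  Check: 1351²=1825201, 300·78²=1825200, difference 1.
(x_2, y_2) = (1351·1351 + 300·78·78, 1351·78 + 78·1351) = (3650401, 210756)
(x_3, y_3) = (1351·3650401 + 300·78·210756, 1351·210756 + 78·3650401) = (9863382151, 569462634)
(x_4, y_4) = (1351·9863382151 + 300·78·569462634, 1351·569462634 + 78·9863382151) = (26650854921601, 1538687826312)

1351 78
3650401 210756
9863382151 569462634
26650854921601 1538687826312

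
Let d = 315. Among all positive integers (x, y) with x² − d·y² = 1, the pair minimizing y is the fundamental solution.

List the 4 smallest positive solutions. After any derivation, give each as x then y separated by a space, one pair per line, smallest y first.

√315 → a₀=17, period (1,2,1,34); ℓ=4 even so k=3
step 0: (17, 1)  from 17·(1,0) + (0,1)
step 1: (18, 1)  from 1·(17,1) + (1,0)
step 2: (53, 3)  from 2·(18,1) + (17,1)
step 3: (71, 4)  from 1·(53,3) + (18,1)
fundamental: x₁=71, y₁=4  (since 5041 − 315·16 = 1)
n=2: (71,4)∘(71,4) = (71·71+315·4·4, 71·4+4·71) = (10081,568)
n=3: (10081,568)∘(71,4) = (71·10081+315·4·568, 71·568+4·10081) = (1431431,80652)
n=4: (1431431,80652)∘(71,4) = (71·1431431+315·4·80652, 71·80652+4·1431431) = (203253121,11452016)

71 4
10081 568
1431431 80652
203253121 11452016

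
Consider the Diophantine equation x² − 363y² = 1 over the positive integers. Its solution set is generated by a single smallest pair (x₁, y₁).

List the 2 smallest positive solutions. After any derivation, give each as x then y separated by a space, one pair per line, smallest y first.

362 19
262087 13756

√363 = [19; 19,38, …], period ℓ=2 (even) → k=1
a_0=19:  p_0=19·1+0=19,  q_0=19·0+1=1
a_1=19:  p_1=19·19+1=362,  q_1=19·1+0=19
fundamental: x₁=362, y₁=19  (since 131044 − 363·361 = 1)
(362+19√363)^2 = 262087 + 13756√363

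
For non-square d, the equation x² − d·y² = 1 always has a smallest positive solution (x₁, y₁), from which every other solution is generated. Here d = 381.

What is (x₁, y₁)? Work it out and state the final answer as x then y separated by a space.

1015 52

d=381: √d = [19; 1,1,12,1,1,38] (ℓ=6, even), read p_5/q_5
step 0: (19, 1)  from 19·(1,0) + (0,1)
step 1: (20, 1)  from 1·(19,1) + (1,0)
…
step 4: (527, 27)  from 1·(488,25) + (39,2)
step 5: (1015, 52)  from 1·(527,27) + (488,25)
→ (1015, 52).  Check: 1015²=1030225, 381·52²=1030224, difference 1.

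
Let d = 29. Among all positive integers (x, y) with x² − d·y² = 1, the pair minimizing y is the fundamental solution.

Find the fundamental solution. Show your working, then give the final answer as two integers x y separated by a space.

d=29: √d = [5; 2,1,1,2,10] (ℓ=5, odd), read p_9/q_9
i=0: a=5 ⇒ p=5, q=1
i=1: a=2 ⇒ p=11, q=2
i=2: a=1 ⇒ p=16, q=3
…
i=4: a=2 ⇒ p=70, q=13
i=5: a=10 ⇒ p=727, q=135
…
i=7: a=1 ⇒ p=2251, q=418
i=8: a=1 ⇒ p=3775, q=701
i=9: a=2 ⇒ p=9801, q=1820
(x₁, y₁) = (9801, 1820);  9801² − 29·1820² = 1 ✓

9801 1820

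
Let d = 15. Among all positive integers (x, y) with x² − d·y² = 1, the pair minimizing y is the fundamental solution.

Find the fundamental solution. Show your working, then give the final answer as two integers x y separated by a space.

4 1

√15 → a₀=3, period (1,6); ℓ=2 even so k=1
a_0=3:  p_0=3·1+0=3,  q_0=3·0+1=1
a_1=1:  p_1=1·3+1=4,  q_1=1·1+0=1
(x₁, y₁) = (4, 1);  4² − 15·1² = 1 ✓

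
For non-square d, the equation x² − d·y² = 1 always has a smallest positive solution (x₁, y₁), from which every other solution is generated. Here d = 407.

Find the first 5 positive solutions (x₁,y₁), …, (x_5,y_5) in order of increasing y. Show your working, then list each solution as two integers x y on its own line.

2663 132
14183137 703032
75539384999 3744348300
402322750321537 19942398342768
2142770892673121063 106213209829234068

√407 = [20; 5,1,2,1,5,40, …], period ℓ=6 (even) → k=5
a_0=20:  p_0=20·1+0=20,  q_0=20·0+1=1
…
a_2=1:  p_2=1·101+20=121,  q_2=1·5+1=6
…
a_4=1:  p_4=1·343+121=464,  q_4=1·17+6=23
a_5=5:  p_5=5·464+343=2663,  q_5=5·23+17=132
(x₁, y₁) = (2663, 132);  2663² − 407·132² = 1 ✓
(x_2, y_2) = (2663·2663 + 407·132·132, 2663·132 + 132·2663) = (14183137, 703032)
(x_3, y_3) = (2663·14183137 + 407·132·703032, 2663·703032 + 132·14183137) = (75539384999, 3744348300)
(x_4, y_4) = (2663·75539384999 + 407·132·3744348300, 2663·3744348300 + 132·75539384999) = (402322750321537, 19942398342768)
(x_5, y_5) = (2663·402322750321537 + 407·132·19942398342768, 2663·19942398342768 + 132·402322750321537) = (2142770892673121063, 106213209829234068)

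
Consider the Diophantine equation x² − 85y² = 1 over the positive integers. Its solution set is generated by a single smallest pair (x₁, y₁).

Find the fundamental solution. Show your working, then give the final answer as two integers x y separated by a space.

285769 30996

d=85: √d = [9; 4,1,1,4,18] (ℓ=5, odd), read p_9/q_9
k=0  a_k=9  p_k/q_k = 9/1
…
k=2  a_k=1  p_k/q_k = 46/5
…
k=4  a_k=4  p_k/q_k = 378/41
…
k=7  a_k=1  p_k/q_k = 34813/3776
k=8  a_k=1  p_k/q_k = 62739/6805
k=9  a_k=4  p_k/q_k = 285769/30996
(x₁, y₁) = (285769, 30996);  285769² − 85·30996² = 1 ✓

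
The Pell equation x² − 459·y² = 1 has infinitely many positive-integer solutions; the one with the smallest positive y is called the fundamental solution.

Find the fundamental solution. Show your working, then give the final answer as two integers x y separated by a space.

√459 = [21; 2,2,1,4,21,4,1,2,2,42, …], period ℓ=10 (even) → k=9
k=0  a_k=21  p_k/q_k = 21/1
k=1  a_k=2  p_k/q_k = 43/2
…
k=3  a_k=1  p_k/q_k = 150/7
k=4  a_k=4  p_k/q_k = 707/33
k=5  a_k=21  p_k/q_k = 14997/700
k=6  a_k=4  p_k/q_k = 60695/2833
…
k=8  a_k=2  p_k/q_k = 212079/9899
k=9  a_k=2  p_k/q_k = 499850/23331
→ (499850, 23331).  Check: 499850²=249850022500, 459·23331²=249850022499, difference 1.

499850 23331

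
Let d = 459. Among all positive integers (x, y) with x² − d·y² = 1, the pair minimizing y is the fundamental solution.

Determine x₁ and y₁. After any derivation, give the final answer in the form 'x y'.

499850 23331

√459 → a₀=21, period (2,2,1,4,21,4,1,2,2,42); ℓ=10 even so k=9
a_0=21:  p_0=21·1+0=21,  q_0=21·0+1=1
a_1=2:  p_1=2·21+1=43,  q_1=2·1+0=2
a_2=2:  p_2=2·43+21=107,  q_2=2·2+1=5
…
a_5=21:  p_5=21·707+150=14997,  q_5=21·33+7=700
a_6=4:  p_6=4·14997+707=60695,  q_6=4·700+33=2833
a_7=1:  p_7=1·60695+14997=75692,  q_7=1·2833+700=3533
a_8=2:  p_8=2·75692+60695=212079,  q_8=2·3533+2833=9899
a_9=2:  p_9=2·212079+75692=499850,  q_9=2·9899+3533=23331
fundamental: x₁=499850, y₁=23331  (since 249850022500 − 459·544335561 = 1)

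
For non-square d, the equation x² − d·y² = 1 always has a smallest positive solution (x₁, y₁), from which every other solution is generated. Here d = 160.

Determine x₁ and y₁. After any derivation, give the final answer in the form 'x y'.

√160 = [12; 1,1,1,5,1,1,1,24, …], period ℓ=8 (even) → k=7
a_0=12:  p_0=12·1+0=12,  q_0=12·0+1=1
a_1=1:  p_1=1·12+1=13,  q_1=1·1+0=1
…
a_3=1:  p_3=1·25+13=38,  q_3=1·2+1=3
…
a_5=1:  p_5=1·215+38=253,  q_5=1·17+3=20
a_6=1:  p_6=1·253+215=468,  q_6=1·20+17=37
a_7=1:  p_7=1·468+253=721,  q_7=1·37+20=57
fundamental: x₁=721, y₁=57  (since 519841 − 160·3249 = 1)

721 57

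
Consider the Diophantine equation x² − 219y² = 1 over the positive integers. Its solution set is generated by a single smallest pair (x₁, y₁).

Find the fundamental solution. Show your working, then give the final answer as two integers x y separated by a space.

74 5

[14; 1,3,1,28] for √219; ℓ=4 ⇒ convergent index 3
k=0  a_k=14  p_k/q_k = 14/1
k=1  a_k=1  p_k/q_k = 15/1
k=2  a_k=3  p_k/q_k = 59/4
k=3  a_k=1  p_k/q_k = 74/5
→ (74, 5).  Check: 74²=5476, 219·5²=5475, difference 1.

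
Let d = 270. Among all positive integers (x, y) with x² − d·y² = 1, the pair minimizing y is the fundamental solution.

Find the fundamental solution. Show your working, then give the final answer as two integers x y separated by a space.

√270 = [16; 2,3,6,3,2,32, …], period ℓ=6 (even) → k=5
i=0: a=16 ⇒ p=16, q=1
i=1: a=2 ⇒ p=33, q=2
…
i=4: a=3 ⇒ p=2284, q=139
i=5: a=2 ⇒ p=5291, q=322
fundamental: x₁=5291, y₁=322  (since 27994681 − 270·103684 = 1)

5291 322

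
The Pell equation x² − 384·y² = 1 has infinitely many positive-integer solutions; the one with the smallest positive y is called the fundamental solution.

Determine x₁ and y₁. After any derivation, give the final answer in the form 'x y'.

√384 → a₀=19, period (1,1,2,9,2,1,1,38); ℓ=8 even so k=7
k=0  a_k=19  p_k/q_k = 19/1
…
k=2  a_k=1  p_k/q_k = 39/2
…
k=4  a_k=9  p_k/q_k = 921/47
k=5  a_k=2  p_k/q_k = 1940/99
k=6  a_k=1  p_k/q_k = 2861/146
k=7  a_k=1  p_k/q_k = 4801/245
fundamental: x₁=4801, y₁=245  (since 23049601 − 384·60025 = 1)

4801 245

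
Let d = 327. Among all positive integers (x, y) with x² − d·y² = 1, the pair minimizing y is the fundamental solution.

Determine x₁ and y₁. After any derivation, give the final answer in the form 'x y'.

d=327: √d = [18; 12,36] (ℓ=2, even), read p_1/q_1
k=0  a_k=18  p_k/q_k = 18/1
k=1  a_k=12  p_k/q_k = 217/12
→ (217, 12).  Check: 217²=47089, 327·12²=47088, difference 1.

217 12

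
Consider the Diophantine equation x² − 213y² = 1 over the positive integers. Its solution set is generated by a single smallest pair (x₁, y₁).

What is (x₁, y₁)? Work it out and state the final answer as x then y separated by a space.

√213 = [14; 1,1,2,6,1,8,1,6,2,1,1,28, …], period ℓ=12 (even) → k=11
step 0: (14, 1)  from 14·(1,0) + (0,1)
…
step 4: (467, 32)  from 6·(73,5) + (29,2)
step 5: (540, 37)  from 1·(467,32) + (73,5)
step 6: (4787, 328)  from 8·(540,37) + (467,32)
step 7: (5327, 365)  from 1·(4787,328) + (540,37)
step 8: (36749, 2518)  from 6·(5327,365) + (4787,328)
…
step 10: (115574, 7919)  from 1·(78825,5401) + (36749,2518)
step 11: (194399, 13320)  from 1·(115574,7919) + (78825,5401)
→ (194399, 13320).  Check: 194399²=37790971201, 213·13320²=37790971200, difference 1.

194399 13320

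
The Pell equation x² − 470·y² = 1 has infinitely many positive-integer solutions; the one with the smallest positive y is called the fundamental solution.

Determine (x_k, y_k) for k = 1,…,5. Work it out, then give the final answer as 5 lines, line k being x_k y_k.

1691 78
5718961 263796
19341524411 892157994
65413029839041 3017278071912
221226847574112251 10204433547048390

d=470: √d = [21; 1,2,8,2,1,42] (ℓ=6, even), read p_5/q_5
step 0: (21, 1)  from 21·(1,0) + (0,1)
step 1: (22, 1)  from 1·(21,1) + (1,0)
step 2: (65, 3)  from 2·(22,1) + (21,1)
step 3: (542, 25)  from 8·(65,3) + (22,1)
step 4: (1149, 53)  from 2·(542,25) + (65,3)
step 5: (1691, 78)  from 1·(1149,53) + (542,25)
→ (1691, 78).  Check: 1691²=2859481, 470·78²=2859480, difference 1.
n=2: (1691,78)∘(1691,78) = (1691·1691+470·78·78, 1691·78+78·1691) = (5718961,263796)
n=3: (5718961,263796)∘(1691,78) = (1691·5718961+470·78·263796, 1691·263796+78·5718961) = (19341524411,892157994)
n=4: (19341524411,892157994)∘(1691,78) = (1691·19341524411+470·78·892157994, 1691·892157994+78·19341524411) = (65413029839041,3017278071912)
n=5: (65413029839041,3017278071912)∘(1691,78) = (1691·65413029839041+470·78·3017278071912, 1691·3017278071912+78·65413029839041) = (221226847574112251,10204433547048390)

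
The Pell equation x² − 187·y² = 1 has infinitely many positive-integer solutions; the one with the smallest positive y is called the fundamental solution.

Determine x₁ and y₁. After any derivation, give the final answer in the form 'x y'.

d=187: √d = [13; 1,2,13,2,1,26] (ℓ=6, even), read p_5/q_5
k=0  a_k=13  p_k/q_k = 13/1
k=1  a_k=1  p_k/q_k = 14/1
k=2  a_k=2  p_k/q_k = 41/3
…
k=4  a_k=2  p_k/q_k = 1135/83
k=5  a_k=1  p_k/q_k = 1682/123
(x₁, y₁) = (1682, 123);  1682² − 187·123² = 1 ✓

1682 123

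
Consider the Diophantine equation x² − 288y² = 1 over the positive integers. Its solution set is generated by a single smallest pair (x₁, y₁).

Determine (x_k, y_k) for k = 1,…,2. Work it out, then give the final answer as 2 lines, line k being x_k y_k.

√288 → a₀=16, period (1,32); ℓ=2 even so k=1
k=0  a_k=16  p_k/q_k = 16/1
k=1  a_k=1  p_k/q_k = 17/1
→ (17, 1).  Check: 17²=289, 288·1²=288, difference 1.
k=2:  x_2 = 17·17+288·1·1 = 577,  y_2 = 17·1+1·17 = 34

17 1
577 34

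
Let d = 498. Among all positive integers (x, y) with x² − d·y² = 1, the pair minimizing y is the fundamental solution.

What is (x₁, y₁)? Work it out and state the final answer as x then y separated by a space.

179777 8056

[22; 3,6,22,6,3,44] for √498; ℓ=6 ⇒ convergent index 5
a_0=22:  p_0=22·1+0=22,  q_0=22·0+1=1
a_1=3:  p_1=3·22+1=67,  q_1=3·1+0=3
…
a_3=22:  p_3=22·424+67=9395,  q_3=22·19+3=421
a_4=6:  p_4=6·9395+424=56794,  q_4=6·421+19=2545
a_5=3:  p_5=3·56794+9395=179777,  q_5=3·2545+421=8056
fundamental: x₁=179777, y₁=8056  (since 32319769729 − 498·64899136 = 1)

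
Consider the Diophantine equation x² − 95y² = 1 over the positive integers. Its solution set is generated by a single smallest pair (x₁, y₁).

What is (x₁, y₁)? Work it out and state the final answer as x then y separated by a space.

[9; 1,2,1,18] for √95; ℓ=4 ⇒ convergent index 3
step 0: (9, 1)  from 9·(1,0) + (0,1)
step 1: (10, 1)  from 1·(9,1) + (1,0)
step 2: (29, 3)  from 2·(10,1) + (9,1)
step 3: (39, 4)  from 1·(29,3) + (10,1)
→ (39, 4).  Check: 39²=1521, 95·4²=1520, difference 1.

39 4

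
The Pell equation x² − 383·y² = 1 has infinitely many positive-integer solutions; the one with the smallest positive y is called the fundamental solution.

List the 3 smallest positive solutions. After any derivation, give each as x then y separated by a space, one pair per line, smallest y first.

18768 959
704475647 35997024
26443197867024 1351184291905

√383 = [19; 1,1,3,19,3,1,1,38, …], period ℓ=8 (even) → k=7
a_0=19:  p_0=19·1+0=19,  q_0=19·0+1=1
a_1=1:  p_1=1·19+1=20,  q_1=1·1+0=1
a_2=1:  p_2=1·20+19=39,  q_2=1·1+1=2
a_3=3:  p_3=3·39+20=137,  q_3=3·2+1=7
a_4=19:  p_4=19·137+39=2642,  q_4=19·7+2=135
…
a_6=1:  p_6=1·8063+2642=10705,  q_6=1·412+135=547
a_7=1:  p_7=1·10705+8063=18768,  q_7=1·547+412=959
→ (18768, 959).  Check: 18768²=352237824, 383·959²=352237823, difference 1.
n=2: (18768,959)∘(18768,959) = (18768·18768+383·959·959, 18768·959+959·18768) = (704475647,35997024)
n=3: (704475647,35997024)∘(18768,959) = (18768·704475647+383·959·35997024, 18768·35997024+959·704475647) = (26443197867024,1351184291905)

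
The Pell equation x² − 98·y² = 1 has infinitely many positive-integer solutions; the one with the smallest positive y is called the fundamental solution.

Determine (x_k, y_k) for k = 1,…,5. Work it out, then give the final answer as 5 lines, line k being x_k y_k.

d=98: √d = [9; 1,8,1,18] (ℓ=4, even), read p_3/q_3
i=0: a=9 ⇒ p=9, q=1
…
i=2: a=8 ⇒ p=89, q=9
i=3: a=1 ⇒ p=99, q=10
fundamental: x₁=99, y₁=10  (since 9801 − 98·100 = 1)
(99+10√98)^2 = 19601 + 1980√98
(99+10√98)^3 = 3880899 + 392030√98
(99+10√98)^4 = 768398401 + 77619960√98
(99+10√98)^5 = 152139002499 + 15368360050√98

99 10
19601 1980
3880899 392030
768398401 77619960
152139002499 15368360050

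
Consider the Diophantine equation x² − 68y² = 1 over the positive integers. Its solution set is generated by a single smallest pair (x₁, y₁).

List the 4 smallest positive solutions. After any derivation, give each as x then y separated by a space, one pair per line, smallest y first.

√68 → a₀=8, period (4,16); ℓ=2 even so k=1
step 0: (8, 1)  from 8·(1,0) + (0,1)
step 1: (33, 4)  from 4·(8,1) + (1,0)
(x₁, y₁) = (33, 4);  33² − 68·4² = 1 ✓
(x_2, y_2) = (33·33 + 68·4·4, 33·4 + 4·33) = (2177, 264)
(x_3, y_3) = (33·2177 + 68·4·264, 33·264 + 4·2177) = (143649, 17420)
(x_4, y_4) = (33·143649 + 68·4·17420, 33·17420 + 4·143649) = (9478657, 1149456)

33 4
2177 264
143649 17420
9478657 1149456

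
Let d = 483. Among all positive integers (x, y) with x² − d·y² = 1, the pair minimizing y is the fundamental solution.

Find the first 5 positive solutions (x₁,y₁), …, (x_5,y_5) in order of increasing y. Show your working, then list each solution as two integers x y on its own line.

√483 → a₀=21, period (1,42); ℓ=2 even so k=1
k=0  a_k=21  p_k/q_k = 21/1
k=1  a_k=1  p_k/q_k = 22/1
→ (22, 1).  Check: 22²=484, 483·1²=483, difference 1.
n=2: (22,1)∘(22,1) = (22·22+483·1·1, 22·1+1·22) = (967,44)
n=3: (967,44)∘(22,1) = (22·967+483·1·44, 22·44+1·967) = (42526,1935)
n=4: (42526,1935)∘(22,1) = (22·42526+483·1·1935, 22·1935+1·42526) = (1870177,85096)
n=5: (1870177,85096)∘(22,1) = (22·1870177+483·1·85096, 22·85096+1·1870177) = (82245262,3742289)

22 1
967 44
42526 1935
1870177 85096
82245262 3742289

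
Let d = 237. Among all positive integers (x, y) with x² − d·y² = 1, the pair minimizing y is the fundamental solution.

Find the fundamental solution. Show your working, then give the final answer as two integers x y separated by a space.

228151 14820

[15; 2,1,1,7,10,7,1,1,2,30] for √237; ℓ=10 ⇒ convergent index 9
i=0: a=15 ⇒ p=15, q=1
i=1: a=2 ⇒ p=31, q=2
…
i=3: a=1 ⇒ p=77, q=5
i=4: a=7 ⇒ p=585, q=38
…
i=7: a=1 ⇒ p=48001, q=3118
i=8: a=1 ⇒ p=90075, q=5851
i=9: a=2 ⇒ p=228151, q=14820
fundamental: x₁=228151, y₁=14820  (since 52052878801 − 237·219632400 = 1)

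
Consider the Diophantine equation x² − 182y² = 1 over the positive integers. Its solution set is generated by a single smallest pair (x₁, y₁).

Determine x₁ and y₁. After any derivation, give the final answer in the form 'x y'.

27 2

d=182: √d = [13; 2,26] (ℓ=2, even), read p_1/q_1
step 0: (13, 1)  from 13·(1,0) + (0,1)
step 1: (27, 2)  from 2·(13,1) + (1,0)
→ (27, 2).  Check: 27²=729, 182·2²=728, difference 1.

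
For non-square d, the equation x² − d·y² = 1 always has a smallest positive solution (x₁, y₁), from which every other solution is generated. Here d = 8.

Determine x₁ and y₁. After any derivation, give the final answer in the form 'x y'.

[2; 1,4] for √8; ℓ=2 ⇒ convergent index 1
k=0  a_k=2  p_k/q_k = 2/1
k=1  a_k=1  p_k/q_k = 3/1
→ (3, 1).  Check: 3²=9, 8·1²=8, difference 1.

3 1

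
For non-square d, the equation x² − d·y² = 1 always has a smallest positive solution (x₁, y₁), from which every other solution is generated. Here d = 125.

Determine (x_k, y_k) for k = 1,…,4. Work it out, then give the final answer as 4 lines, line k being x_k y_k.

930249 83204
1730726404001 154800875592
3220013013190122249 288006719437081612
5990827771012465337616001 535835925499096664087184

[11; 5,1,1,5,22] for √125; ℓ=5 ⇒ convergent index 9
step 0: (11, 1)  from 11·(1,0) + (0,1)
…
step 4: (682, 61)  from 5·(123,11) + (67,6)
step 5: (15127, 1353)  from 22·(682,61) + (123,11)
…
step 7: (91444, 8179)  from 1·(76317,6826) + (15127,1353)
step 8: (167761, 15005)  from 1·(91444,8179) + (76317,6826)
step 9: (930249, 83204)  from 5·(167761,15005) + (91444,8179)
→ (930249, 83204).  Check: 930249²=865363202001, 125·83204²=865363202000, difference 1.
k=2:  x_2 = 930249·930249+125·83204·83204 = 1730726404001,  y_2 = 930249·83204+83204·930249 = 154800875592
k=3:  x_3 = 930249·1730726404001+125·83204·154800875592 = 3220013013190122249,  y_3 = 930249·154800875592+83204·1730726404001 = 288006719437081612
k=4:  x_4 = 930249·3220013013190122249+125·83204·288006719437081612 = 5990827771012465337616001,  y_4 = 930249·288006719437081612+83204·3220013013190122249 = 535835925499096664087184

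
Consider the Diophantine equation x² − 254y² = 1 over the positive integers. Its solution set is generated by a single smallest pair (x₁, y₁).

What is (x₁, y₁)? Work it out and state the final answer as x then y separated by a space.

255 16

d=254: √d = [15; 1,14,1,30] (ℓ=4, even), read p_3/q_3
a_0=15:  p_0=15·1+0=15,  q_0=15·0+1=1
a_1=1:  p_1=1·15+1=16,  q_1=1·1+0=1
a_2=14:  p_2=14·16+15=239,  q_2=14·1+1=15
a_3=1:  p_3=1·239+16=255,  q_3=1·15+1=16
fundamental: x₁=255, y₁=16  (since 65025 − 254·256 = 1)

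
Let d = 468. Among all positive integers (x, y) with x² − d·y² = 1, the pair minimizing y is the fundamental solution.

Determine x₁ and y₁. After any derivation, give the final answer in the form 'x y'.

649 30

√468 → a₀=21, period (1,1,1,2,1,1,1,42); ℓ=8 even so k=7
k=0  a_k=21  p_k/q_k = 21/1
k=1  a_k=1  p_k/q_k = 22/1
k=2  a_k=1  p_k/q_k = 43/2
…
k=4  a_k=2  p_k/q_k = 173/8
k=5  a_k=1  p_k/q_k = 238/11
k=6  a_k=1  p_k/q_k = 411/19
k=7  a_k=1  p_k/q_k = 649/30
→ (649, 30).  Check: 649²=421201, 468·30²=421200, difference 1.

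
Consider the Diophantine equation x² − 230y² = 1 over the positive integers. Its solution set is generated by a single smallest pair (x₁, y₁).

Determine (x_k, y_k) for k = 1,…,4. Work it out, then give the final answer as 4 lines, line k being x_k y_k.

[15; 6,30] for √230; ℓ=2 ⇒ convergent index 1
a_0=15:  p_0=15·1+0=15,  q_0=15·0+1=1
a_1=6:  p_1=6·15+1=91,  q_1=6·1+0=6
→ (91, 6).  Check: 91²=8281, 230·6²=8280, difference 1.
n=2: (91,6)∘(91,6) = (91·91+230·6·6, 91·6+6·91) = (16561,1092)
n=3: (16561,1092)∘(91,6) = (91·16561+230·6·1092, 91·1092+6·16561) = (3014011,198738)
n=4: (3014011,198738)∘(91,6) = (91·3014011+230·6·198738, 91·198738+6·3014011) = (548533441,36169224)

91 6
16561 1092
3014011 198738
548533441 36169224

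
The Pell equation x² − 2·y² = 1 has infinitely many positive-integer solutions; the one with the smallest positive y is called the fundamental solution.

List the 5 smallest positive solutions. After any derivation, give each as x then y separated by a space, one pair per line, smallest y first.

d=2: √d = [1; 2] (ℓ=1, odd), read p_1/q_1
step 0: (1, 1)  from 1·(1,0) + (0,1)
step 1: (3, 2)  from 2·(1,1) + (1,0)
(x₁, y₁) = (3, 2);  3² − 2·2² = 1 ✓
k=2:  x_2 = 3·3+2·2·2 = 17,  y_2 = 3·2+2·3 = 12
k=3:  x_3 = 3·17+2·2·12 = 99,  y_3 = 3·12+2·17 = 70
k=4:  x_4 = 3·99+2·2·70 = 577,  y_4 = 3·70+2·99 = 408
k=5:  x_5 = 3·577+2·2·408 = 3363,  y_5 = 3·408+2·577 = 2378

3 2
17 12
99 70
577 408
3363 2378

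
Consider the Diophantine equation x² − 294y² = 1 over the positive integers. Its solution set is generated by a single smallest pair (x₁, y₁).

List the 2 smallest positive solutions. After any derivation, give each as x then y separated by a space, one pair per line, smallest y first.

√294 → a₀=17, period (6,1,4,1,6,34); ℓ=6 even so k=5
i=0: a=17 ⇒ p=17, q=1
i=1: a=6 ⇒ p=103, q=6
i=2: a=1 ⇒ p=120, q=7
…
i=4: a=1 ⇒ p=703, q=41
i=5: a=6 ⇒ p=4801, q=280
fundamental: x₁=4801, y₁=280  (since 23049601 − 294·78400 = 1)
(x_2, y_2) = (4801·4801 + 294·280·280, 4801·280 + 280·4801) = (46099201, 2688560)

4801 280
46099201 2688560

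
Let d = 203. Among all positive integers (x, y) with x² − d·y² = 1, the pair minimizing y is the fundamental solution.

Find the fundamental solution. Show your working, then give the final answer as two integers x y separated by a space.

57 4

√203 → a₀=14, period (4,28); ℓ=2 even so k=1
a_0=14:  p_0=14·1+0=14,  q_0=14·0+1=1
a_1=4:  p_1=4·14+1=57,  q_1=4·1+0=4
(x₁, y₁) = (57, 4);  57² − 203·4² = 1 ✓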